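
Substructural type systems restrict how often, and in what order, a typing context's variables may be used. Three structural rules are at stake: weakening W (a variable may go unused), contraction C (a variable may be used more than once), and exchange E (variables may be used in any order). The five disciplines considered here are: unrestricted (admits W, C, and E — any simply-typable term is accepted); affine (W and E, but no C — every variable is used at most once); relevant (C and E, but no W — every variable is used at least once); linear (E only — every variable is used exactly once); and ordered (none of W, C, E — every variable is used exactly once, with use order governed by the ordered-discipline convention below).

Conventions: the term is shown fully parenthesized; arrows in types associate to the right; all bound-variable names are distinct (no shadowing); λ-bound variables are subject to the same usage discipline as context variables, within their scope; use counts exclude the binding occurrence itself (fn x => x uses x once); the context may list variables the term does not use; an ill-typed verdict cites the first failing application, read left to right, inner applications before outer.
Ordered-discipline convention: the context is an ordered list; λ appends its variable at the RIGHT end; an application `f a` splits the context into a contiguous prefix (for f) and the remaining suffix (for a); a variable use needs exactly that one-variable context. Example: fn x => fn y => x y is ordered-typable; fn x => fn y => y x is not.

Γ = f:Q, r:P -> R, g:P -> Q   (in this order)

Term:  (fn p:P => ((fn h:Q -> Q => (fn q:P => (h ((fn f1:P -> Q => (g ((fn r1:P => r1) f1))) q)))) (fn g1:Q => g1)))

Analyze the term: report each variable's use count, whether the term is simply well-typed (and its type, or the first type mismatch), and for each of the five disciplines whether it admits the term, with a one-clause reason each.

variable uses: f=0, r=0, g=1, p (bound)=0, h (bound)=1, q (bound)=1, f1 (bound)=1, r1 (bound)=1, g1 (bound)=1
uses in reading order: h, g, r1, f1, q, g1
typing: ill-typed: a function awaiting P gets P -> Q
ordered: ✗ — the type mismatch rejects it
linear: ✗ — not simply typable
affine: ✗ — fails simple typing
relevant: ✗ — a type mismatch blocks all five
unrestricted: ✗ — the type mismatch rejects it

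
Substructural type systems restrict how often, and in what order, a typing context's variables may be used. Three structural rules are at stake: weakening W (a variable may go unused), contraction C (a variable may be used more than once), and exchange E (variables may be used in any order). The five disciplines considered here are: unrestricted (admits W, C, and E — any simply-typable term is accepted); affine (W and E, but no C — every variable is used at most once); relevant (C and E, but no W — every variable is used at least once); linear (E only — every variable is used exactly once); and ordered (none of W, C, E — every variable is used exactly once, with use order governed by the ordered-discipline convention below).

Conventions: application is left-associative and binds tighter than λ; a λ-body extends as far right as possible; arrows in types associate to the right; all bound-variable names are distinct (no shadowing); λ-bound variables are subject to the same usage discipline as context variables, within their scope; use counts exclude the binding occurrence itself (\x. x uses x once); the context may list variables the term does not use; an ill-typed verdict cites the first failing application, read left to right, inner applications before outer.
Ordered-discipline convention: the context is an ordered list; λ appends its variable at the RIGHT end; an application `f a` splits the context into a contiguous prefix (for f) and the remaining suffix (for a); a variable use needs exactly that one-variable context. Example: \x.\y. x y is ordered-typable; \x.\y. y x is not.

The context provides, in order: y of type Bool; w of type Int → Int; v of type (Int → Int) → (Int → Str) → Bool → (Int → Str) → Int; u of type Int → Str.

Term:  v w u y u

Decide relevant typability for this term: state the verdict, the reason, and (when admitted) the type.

yes — none of y, w, v, u goes unused; term : Int
variable uses: y: 1; w: 1; v: 1; u: 2
left-to-right use order: v, w, u, y, u
typing: ✓ — Int
across the five disciplines: ordered ✗ | linear ✗ | affine ✗ | relevant ✓ | unrestricted ✓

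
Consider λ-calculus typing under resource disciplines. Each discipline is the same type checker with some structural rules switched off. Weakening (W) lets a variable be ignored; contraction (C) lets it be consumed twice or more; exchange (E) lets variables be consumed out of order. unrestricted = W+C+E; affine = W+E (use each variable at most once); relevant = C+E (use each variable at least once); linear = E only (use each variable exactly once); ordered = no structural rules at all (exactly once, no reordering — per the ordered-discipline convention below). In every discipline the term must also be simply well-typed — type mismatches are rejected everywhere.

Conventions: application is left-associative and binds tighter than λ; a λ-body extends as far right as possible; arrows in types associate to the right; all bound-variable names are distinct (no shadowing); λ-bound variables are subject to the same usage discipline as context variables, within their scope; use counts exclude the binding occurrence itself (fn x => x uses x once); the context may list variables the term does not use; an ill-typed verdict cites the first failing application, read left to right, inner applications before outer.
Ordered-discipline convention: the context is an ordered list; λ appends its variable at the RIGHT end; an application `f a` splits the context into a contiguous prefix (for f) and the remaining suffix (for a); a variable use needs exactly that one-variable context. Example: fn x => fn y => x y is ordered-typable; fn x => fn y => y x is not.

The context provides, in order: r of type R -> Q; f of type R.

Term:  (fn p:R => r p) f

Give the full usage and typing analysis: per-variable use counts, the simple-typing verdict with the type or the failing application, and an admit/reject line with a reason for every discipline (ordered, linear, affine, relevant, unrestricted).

use counts: r=1, f=1, p (bound)=1
left-to-right use order: r, p, f
typing: well-typed — term : Q
ordered: ✓ — r, f, p once each; derivable with no W/C/E
linear: ✓ — single use per variable (r, f, p)
affine: ✓ — none of r, f, p used more than once
relevant: ✓ — every one of r, f, p appears
unrestricted: ✓ — type-checks (Q) and nothing is barred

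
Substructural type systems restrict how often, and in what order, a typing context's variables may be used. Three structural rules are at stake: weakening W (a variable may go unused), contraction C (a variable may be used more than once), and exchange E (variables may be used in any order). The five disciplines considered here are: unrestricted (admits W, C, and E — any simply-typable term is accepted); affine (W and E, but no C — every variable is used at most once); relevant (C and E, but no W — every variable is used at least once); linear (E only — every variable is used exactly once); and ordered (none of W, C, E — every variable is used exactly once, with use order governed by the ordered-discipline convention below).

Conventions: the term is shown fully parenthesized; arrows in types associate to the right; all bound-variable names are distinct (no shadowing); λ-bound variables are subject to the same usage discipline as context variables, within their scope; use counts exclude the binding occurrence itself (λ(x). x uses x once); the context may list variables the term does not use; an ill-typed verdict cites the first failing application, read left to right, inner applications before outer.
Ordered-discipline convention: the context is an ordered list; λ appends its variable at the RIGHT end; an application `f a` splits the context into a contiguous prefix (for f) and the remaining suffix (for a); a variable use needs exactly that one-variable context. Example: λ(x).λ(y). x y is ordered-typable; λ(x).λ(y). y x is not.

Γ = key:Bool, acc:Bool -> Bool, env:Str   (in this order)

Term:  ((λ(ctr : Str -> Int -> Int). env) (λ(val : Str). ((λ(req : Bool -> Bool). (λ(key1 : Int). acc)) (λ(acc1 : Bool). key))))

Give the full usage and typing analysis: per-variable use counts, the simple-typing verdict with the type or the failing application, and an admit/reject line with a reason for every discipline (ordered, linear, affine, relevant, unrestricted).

use counts: key ×1, acc ×1, env ×1, ctr (λ-bound) ×0, val (λ-bound) ×0, req (λ-bound) ×0, key1 (λ-bound) ×0, acc1 (λ-bound) ×0
uses in reading order: env, acc, key
typing: ill-typed: an argument Str -> Int -> Bool -> Bool mismatches the expected Str -> Int -> Int
ordered ✗ (a type mismatch blocks all five)
linear ✗ (the type mismatch rejects it)
affine ✗ (not simply typable)
relevant ✗ (fails simple typing)
unrestricted ✗ (a type mismatch blocks all five)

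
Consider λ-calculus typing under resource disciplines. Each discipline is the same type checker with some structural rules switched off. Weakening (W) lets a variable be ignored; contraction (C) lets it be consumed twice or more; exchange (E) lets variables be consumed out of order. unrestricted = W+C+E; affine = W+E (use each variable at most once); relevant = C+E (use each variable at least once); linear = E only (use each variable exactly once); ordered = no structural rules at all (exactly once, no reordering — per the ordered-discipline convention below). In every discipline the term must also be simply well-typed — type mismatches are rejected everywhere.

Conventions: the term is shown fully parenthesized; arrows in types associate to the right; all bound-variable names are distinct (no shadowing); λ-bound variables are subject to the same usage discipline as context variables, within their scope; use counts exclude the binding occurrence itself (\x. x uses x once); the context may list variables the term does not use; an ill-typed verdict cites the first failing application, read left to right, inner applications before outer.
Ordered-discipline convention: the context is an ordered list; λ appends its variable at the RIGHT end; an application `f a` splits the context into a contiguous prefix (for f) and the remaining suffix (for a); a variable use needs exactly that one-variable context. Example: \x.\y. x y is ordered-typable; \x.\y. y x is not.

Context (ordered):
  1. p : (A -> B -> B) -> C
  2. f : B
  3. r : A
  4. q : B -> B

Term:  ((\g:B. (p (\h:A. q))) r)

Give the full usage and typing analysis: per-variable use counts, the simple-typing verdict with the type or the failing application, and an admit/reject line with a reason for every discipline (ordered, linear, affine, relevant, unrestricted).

counts: p: 1, f: 0, r: 1, q: 1, g [bound]: 0, h [bound]: 0
use order (left to right): p, q, r
typing: ill-typed: an argument A mismatches the expected B
ordered: ✗ — fails simple typing
linear: ✗ — a type mismatch blocks all five
affine: ✗ — the type mismatch rejects it
relevant: ✗ — not simply typable
unrestricted: ✗ — fails simple typing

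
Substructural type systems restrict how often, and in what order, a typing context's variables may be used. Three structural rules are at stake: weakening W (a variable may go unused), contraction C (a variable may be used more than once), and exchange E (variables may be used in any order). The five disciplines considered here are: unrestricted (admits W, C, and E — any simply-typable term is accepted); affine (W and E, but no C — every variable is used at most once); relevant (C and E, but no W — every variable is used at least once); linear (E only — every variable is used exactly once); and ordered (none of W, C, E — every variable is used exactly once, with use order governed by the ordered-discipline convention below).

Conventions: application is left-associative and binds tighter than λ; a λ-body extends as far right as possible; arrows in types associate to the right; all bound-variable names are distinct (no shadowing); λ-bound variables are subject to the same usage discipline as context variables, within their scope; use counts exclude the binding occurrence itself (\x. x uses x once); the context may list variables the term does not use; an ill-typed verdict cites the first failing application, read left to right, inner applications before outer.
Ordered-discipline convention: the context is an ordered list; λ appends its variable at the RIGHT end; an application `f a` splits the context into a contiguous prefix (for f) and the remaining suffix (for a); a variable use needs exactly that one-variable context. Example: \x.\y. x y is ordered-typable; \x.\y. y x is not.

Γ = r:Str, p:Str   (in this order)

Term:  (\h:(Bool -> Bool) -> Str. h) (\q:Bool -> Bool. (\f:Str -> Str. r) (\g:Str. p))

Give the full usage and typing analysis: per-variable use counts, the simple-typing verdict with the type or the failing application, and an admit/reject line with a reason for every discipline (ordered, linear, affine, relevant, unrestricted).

variable uses: r: 1, p: 1, h (λ-bound): 1, q (λ-bound): 0, f (λ-bound): 0, g (λ-bound): 0
uses in reading order: h, r, p
typing: the term checks, with type (Bool -> Bool) -> Str
ordered: ✗ — q, f, g never used (weakening)
linear: ✗ — q, f, g never used (weakening)
affine: ✓ — no duplicate uses among r, p, h, q, f, g
relevant: ✗ — q, f, g never used (weakening)
unrestricted: ✓ — well-typed at (Bool -> Bool) -> Str; no restrictions here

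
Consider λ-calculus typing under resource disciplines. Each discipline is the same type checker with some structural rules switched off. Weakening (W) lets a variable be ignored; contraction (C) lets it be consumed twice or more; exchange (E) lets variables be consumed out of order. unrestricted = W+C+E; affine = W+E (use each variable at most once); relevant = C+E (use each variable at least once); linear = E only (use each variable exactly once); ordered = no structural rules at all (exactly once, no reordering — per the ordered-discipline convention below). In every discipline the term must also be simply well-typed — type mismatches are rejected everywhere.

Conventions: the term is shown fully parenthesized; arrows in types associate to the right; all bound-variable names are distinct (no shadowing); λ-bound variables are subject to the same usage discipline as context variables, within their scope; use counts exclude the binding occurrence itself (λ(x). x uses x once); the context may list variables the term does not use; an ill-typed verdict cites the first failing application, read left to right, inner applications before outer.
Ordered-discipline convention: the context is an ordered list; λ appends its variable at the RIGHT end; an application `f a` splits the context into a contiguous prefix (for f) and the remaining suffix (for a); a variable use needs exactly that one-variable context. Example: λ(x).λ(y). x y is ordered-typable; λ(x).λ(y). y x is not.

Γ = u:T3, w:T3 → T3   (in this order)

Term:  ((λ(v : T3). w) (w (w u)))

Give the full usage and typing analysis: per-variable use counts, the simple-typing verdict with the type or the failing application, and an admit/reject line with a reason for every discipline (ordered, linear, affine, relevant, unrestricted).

use counts: u=1; w=3; v (λ-bound)=0
uses in reading order: w, w, w, u
typing: the term checks, with type T3 → T3
ordered: ✗ — needs contraction — w ×3; unused: v — weakening required
linear: ✗ — needs contraction — w ×3; unused: v — weakening required
affine: ✗ — needs contraction — w ×3
relevant: ✗ — unused: v — weakening required
unrestricted: ✓ — simply typable at T3 → T3; W, C, E all held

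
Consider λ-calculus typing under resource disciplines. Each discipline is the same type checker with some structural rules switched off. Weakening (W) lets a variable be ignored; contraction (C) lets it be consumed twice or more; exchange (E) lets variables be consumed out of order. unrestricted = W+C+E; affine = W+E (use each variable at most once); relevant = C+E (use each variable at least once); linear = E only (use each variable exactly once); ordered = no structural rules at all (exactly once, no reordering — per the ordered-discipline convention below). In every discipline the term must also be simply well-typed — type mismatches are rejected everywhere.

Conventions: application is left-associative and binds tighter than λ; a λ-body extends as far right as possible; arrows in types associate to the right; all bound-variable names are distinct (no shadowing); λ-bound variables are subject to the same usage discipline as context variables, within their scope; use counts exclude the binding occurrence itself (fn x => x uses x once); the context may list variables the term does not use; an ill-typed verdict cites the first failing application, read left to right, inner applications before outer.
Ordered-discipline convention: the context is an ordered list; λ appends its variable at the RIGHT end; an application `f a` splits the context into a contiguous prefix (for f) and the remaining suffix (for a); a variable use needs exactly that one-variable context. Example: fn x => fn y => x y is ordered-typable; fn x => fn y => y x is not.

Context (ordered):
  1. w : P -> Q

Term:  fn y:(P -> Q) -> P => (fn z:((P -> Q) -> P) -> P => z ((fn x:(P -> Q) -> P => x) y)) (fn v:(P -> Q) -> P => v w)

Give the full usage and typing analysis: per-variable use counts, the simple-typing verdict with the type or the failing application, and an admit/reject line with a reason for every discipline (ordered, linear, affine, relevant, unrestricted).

usage: w: 1×, y (bound): 1×, z (bound): 1×, x (bound): 1×, v (bound): 1×
left-to-right use order: z, x, y, v, w
typing: ✓ — ((P -> Q) -> P) -> P
ordered ✗ (no ordered split (uses run z, x, y, v, w))
linear ✓ (exactly-once usage across w, y, z, x, v)
affine ✓ (at most one use each (w, y, z, x, v))
relevant ✓ (none of w, y, z, x, v goes unused)
unrestricted ✓ (simply typable at ((P -> Q) -> P) -> P; W, C, E all held)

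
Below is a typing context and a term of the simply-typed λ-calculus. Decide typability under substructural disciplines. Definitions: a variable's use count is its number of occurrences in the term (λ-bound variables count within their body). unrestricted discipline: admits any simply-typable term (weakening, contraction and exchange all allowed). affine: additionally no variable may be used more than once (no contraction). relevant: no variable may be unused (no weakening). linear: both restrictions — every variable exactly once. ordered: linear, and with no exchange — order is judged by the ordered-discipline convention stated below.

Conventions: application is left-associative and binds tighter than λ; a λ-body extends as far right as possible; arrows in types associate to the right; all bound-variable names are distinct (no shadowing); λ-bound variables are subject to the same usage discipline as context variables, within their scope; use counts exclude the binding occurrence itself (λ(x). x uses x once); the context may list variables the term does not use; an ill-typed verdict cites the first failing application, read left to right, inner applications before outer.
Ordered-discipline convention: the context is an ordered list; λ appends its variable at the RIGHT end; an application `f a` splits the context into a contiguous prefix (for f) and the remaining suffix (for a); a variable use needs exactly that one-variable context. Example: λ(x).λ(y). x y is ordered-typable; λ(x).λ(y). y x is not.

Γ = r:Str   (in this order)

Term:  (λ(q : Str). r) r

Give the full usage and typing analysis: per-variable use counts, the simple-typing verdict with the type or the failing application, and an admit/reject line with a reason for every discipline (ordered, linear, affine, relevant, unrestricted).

usage: r: 2×; q [bound]: 0×
uses in reading order: r, r
typing: the term checks, with type Str
ordered: ✗ — repeated use of r ×2; needs weakening: q unused
linear: ✗ — repeated use of r ×2; needs weakening: q unused
affine: ✗ — repeated use of r ×2
relevant: ✗ — needs weakening: q unused
unrestricted: ✓ — type-checks (Str) and nothing is barred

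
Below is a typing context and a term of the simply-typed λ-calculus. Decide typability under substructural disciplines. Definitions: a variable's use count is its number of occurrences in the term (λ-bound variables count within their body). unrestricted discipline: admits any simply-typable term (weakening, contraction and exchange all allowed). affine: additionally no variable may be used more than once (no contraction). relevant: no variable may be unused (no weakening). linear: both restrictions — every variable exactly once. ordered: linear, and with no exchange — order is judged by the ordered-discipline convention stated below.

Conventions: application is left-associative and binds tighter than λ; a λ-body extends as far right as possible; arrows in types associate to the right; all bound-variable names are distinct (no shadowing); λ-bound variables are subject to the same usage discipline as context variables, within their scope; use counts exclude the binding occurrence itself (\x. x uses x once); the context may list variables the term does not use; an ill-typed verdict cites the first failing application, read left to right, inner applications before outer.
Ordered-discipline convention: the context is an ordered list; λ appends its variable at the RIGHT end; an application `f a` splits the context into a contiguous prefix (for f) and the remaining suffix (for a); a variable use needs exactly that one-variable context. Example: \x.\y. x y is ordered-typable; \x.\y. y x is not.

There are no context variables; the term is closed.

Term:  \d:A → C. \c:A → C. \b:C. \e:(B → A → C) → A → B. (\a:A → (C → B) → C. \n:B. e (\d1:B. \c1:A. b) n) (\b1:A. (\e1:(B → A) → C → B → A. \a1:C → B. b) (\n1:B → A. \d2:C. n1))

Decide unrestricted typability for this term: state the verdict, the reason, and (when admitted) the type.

no — the type mismatch rejects it
counts: d (λ-bound): 0, c (λ-bound): 0, b (λ-bound): 2, e (λ-bound): 1, a (λ-bound): 0, n (λ-bound): 1, d1 (λ-bound): 0, c1 (λ-bound): 0, b1 (λ-bound): 0, e1 (λ-bound): 0, a1 (λ-bound): 0, n1 (λ-bound): 1, d2 (λ-bound): 0
uses in reading order: e, b, n, b, n1
typing: ill-typed: a function awaiting A gets B
all disciplines: ordered ✗, linear ✗, affine ✗, relevant ✗, unrestricted ✗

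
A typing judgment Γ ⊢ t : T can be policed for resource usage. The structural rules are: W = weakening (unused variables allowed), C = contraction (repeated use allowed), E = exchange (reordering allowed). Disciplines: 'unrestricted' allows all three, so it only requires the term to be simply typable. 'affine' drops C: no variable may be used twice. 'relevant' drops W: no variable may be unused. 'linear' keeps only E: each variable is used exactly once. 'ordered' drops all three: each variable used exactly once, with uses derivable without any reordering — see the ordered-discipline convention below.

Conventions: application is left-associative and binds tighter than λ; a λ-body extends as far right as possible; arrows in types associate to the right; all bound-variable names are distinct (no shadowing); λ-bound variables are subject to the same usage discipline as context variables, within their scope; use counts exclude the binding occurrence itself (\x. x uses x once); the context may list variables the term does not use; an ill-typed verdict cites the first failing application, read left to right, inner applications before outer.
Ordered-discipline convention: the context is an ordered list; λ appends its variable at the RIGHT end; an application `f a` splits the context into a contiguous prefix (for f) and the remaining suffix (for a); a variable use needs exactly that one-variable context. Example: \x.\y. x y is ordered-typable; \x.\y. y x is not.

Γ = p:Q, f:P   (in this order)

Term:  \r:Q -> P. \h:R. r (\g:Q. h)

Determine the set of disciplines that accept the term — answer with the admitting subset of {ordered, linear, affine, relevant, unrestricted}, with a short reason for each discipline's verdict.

admitted by: none
counts: p: 0×, f: 0×, r (λ-bound): 1×, h (λ-bound): 1×, g (λ-bound): 0×
left-to-right use order: r, h
typing: ill-typed: an argument Q -> R mismatches the expected Q
ordered ✗ (fails simple typing)
linear ✗ (a type mismatch blocks all five)
affine ✗ (the type mismatch rejects it)
relevant ✗ (not simply typable)
unrestricted ✗ (fails simple typing)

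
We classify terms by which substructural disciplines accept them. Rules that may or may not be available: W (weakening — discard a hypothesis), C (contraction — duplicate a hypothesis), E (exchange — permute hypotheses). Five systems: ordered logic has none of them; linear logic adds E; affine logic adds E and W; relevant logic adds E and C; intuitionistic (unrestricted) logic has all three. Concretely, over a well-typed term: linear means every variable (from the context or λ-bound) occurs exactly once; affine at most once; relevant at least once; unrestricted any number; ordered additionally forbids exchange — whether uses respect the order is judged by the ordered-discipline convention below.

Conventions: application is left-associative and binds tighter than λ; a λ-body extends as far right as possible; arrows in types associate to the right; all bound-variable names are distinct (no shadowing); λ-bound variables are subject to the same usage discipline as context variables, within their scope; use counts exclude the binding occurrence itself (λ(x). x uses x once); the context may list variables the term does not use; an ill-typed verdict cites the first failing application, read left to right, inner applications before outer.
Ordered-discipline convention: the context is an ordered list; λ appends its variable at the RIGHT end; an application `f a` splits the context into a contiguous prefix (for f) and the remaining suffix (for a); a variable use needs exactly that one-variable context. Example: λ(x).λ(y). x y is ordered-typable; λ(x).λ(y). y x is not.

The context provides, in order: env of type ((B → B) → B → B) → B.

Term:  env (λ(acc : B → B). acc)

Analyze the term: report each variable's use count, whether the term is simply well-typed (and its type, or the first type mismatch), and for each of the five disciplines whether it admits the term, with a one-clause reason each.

variable uses: env=1; acc (λ-bound)=1
left-to-right use order: env, acc
typing: well-typed — term : B
ordered: ✓, env, acc: once each, no exchange needed
linear: ✓, each of env, acc used exactly once
affine: ✓, no duplicate uses among env, acc
relevant: ✓, every one of env, acc appears
unrestricted: ✓, simply typable at B; W, C, E all held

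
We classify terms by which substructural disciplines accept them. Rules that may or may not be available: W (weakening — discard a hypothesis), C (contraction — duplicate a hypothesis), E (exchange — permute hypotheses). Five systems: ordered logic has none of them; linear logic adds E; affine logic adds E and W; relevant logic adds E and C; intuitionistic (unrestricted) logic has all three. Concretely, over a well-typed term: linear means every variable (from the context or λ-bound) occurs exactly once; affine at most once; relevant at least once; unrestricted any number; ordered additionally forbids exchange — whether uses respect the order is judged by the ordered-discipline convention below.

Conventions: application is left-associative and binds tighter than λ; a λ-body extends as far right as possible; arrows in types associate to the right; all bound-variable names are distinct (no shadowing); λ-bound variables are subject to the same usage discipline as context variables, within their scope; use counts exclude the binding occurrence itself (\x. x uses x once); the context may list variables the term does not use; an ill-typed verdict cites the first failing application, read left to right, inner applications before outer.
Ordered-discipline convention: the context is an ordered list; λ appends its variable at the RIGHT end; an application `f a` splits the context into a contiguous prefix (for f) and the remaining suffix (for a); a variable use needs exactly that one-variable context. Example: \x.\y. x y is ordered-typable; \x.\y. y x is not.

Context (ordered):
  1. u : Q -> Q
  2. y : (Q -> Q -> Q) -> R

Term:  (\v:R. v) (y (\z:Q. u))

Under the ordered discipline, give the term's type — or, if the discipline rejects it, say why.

not well-typed under ordered — unused: z — weakening required
counts: u: 1×, y: 1×, v (λ-bound): 1×, z (λ-bound): 0×
order of uses: v, y, u
typing: well-typed — term : R
across the five disciplines: ordered ✗, linear ✗, affine ✓, relevant ✗, unrestricted ✓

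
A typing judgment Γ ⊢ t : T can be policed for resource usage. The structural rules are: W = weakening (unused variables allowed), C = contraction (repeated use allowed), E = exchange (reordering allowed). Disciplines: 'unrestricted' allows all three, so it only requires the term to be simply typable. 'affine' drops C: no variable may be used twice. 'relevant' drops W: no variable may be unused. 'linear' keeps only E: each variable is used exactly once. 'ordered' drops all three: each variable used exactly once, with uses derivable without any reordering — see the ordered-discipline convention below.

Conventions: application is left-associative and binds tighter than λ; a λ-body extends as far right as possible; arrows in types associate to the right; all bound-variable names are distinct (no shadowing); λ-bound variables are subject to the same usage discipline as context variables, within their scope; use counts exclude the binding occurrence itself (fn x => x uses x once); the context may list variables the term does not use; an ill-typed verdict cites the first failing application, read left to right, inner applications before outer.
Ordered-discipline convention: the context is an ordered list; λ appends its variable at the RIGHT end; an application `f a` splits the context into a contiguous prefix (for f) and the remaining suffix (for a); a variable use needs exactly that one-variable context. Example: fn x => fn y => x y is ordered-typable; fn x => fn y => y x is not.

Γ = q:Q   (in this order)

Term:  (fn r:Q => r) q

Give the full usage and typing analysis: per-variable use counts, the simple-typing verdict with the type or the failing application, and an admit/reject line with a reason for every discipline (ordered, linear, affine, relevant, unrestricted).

usage: q ×1, r (bound) ×1
left-to-right use order: r, q
typing: well-typed at Q
ordered ✓ (q, r once each; derivable with no W/C/E)
linear ✓ (each of q, r used exactly once)
affine ✓ (q, r: no repeats, contraction unneeded)
relevant ✓ (q, r: all used, weakening unneeded)
unrestricted ✓ (typability at Q is all that's needed)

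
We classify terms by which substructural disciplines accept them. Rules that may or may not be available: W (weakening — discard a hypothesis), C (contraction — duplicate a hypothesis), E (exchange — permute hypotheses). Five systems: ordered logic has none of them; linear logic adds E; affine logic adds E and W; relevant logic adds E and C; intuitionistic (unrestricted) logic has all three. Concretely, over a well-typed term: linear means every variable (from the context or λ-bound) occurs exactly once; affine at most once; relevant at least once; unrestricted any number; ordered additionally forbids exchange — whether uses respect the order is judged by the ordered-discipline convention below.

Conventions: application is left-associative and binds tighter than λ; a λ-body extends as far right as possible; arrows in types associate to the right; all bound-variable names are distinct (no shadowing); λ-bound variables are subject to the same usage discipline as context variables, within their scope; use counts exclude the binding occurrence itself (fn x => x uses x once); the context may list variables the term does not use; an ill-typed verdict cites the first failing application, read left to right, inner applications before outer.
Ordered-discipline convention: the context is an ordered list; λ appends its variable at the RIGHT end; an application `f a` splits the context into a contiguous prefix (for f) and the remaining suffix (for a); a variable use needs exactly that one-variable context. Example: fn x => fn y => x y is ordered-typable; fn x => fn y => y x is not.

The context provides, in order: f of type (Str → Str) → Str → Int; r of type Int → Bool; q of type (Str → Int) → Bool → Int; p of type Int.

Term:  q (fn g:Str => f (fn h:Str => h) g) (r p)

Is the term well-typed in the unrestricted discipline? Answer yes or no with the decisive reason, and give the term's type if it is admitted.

yes — type-checks (Int) and nothing is barred; term : Int
use counts: f ×1; r ×1; q ×1; p ×1; g (bound) ×1; h (bound) ×1
left-to-right use order: q, f, h, g, r, p
typing: ✓ — Int
summary: ordered ✗ | linear ✓ | affine ✓ | relevant ✓ | unrestricted ✓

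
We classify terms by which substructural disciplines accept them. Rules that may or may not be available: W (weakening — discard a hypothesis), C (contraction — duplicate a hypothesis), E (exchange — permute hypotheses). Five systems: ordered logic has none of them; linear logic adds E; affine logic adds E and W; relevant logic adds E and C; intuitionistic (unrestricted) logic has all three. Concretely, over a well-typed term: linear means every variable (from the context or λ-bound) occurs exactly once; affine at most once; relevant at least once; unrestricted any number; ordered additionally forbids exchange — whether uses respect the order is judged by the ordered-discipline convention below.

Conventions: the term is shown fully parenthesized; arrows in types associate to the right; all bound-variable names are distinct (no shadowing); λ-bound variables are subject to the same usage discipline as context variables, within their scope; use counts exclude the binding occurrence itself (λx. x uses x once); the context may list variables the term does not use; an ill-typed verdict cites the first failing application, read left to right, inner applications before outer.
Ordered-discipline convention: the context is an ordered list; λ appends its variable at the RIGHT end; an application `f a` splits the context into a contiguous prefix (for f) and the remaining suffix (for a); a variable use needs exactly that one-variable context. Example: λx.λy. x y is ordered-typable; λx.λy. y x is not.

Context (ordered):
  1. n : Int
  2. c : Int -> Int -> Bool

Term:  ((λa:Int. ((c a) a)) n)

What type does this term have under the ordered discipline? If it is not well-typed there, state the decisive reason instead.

not well-typed under ordered — repeated use of a ×2
variable uses: n ×1; c ×1; a (bound) ×2
uses in reading order: c, a, a, n
typing: the term checks, with type Bool
across the five disciplines: ordered ✗, linear ✗, affine ✗, relevant ✓, unrestricted ✓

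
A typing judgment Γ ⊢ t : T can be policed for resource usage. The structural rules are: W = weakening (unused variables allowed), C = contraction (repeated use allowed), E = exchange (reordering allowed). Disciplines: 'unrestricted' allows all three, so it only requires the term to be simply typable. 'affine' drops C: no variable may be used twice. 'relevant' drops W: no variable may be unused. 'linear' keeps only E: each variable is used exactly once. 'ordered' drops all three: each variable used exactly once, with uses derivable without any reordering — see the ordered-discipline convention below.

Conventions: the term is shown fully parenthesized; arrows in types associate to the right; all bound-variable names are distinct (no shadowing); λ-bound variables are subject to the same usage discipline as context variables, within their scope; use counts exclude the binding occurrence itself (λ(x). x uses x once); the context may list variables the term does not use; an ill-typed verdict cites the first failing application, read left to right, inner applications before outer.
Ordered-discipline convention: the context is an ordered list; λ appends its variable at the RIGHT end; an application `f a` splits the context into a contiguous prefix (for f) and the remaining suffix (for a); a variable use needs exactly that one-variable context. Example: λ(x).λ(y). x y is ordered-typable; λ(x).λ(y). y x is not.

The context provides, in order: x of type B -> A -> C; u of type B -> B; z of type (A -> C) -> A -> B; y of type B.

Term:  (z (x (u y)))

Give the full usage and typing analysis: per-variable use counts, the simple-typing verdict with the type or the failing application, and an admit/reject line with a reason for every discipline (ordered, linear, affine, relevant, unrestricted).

counts: x=1, u=1, z=1, y=1
order of uses: z, x, u, y
typing: the term checks, with type A -> B
ordered ✗ (no ordered split (uses run z, x, u, y))
linear ✓ (each of x, u, z, y used exactly once)
affine ✓ (at most one use each (x, u, z, y))
relevant ✓ (at least one use each (x, u, z, y))
unrestricted ✓ (well-typed at A -> B; no restrictions here)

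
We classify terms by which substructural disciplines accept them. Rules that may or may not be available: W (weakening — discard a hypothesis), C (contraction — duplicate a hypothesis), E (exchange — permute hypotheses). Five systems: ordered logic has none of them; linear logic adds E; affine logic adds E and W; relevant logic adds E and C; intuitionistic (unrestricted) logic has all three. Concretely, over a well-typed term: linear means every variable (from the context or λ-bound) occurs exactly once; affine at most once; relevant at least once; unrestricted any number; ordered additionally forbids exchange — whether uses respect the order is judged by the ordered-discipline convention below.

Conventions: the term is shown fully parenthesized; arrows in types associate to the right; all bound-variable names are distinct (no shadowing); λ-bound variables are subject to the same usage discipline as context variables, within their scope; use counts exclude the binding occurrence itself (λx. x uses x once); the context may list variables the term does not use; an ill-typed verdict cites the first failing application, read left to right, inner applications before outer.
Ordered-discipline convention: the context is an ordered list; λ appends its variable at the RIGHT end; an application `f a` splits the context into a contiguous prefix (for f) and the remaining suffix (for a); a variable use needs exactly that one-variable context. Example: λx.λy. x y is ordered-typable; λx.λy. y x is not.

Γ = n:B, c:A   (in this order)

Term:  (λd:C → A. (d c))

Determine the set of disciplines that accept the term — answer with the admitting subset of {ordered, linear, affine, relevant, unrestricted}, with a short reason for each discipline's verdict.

admitted in: none
usage: n: 0×, c: 1×, d [bound]: 1×
order of uses: d, c
typing: ill-typed: an argument A mismatches the expected C
ordered: ✗ — the type mismatch rejects it
linear: ✗ — not simply typable
affine: ✗ — fails simple typing
relevant: ✗ — a type mismatch blocks all five
unrestricted: ✗ — the type mismatch rejects it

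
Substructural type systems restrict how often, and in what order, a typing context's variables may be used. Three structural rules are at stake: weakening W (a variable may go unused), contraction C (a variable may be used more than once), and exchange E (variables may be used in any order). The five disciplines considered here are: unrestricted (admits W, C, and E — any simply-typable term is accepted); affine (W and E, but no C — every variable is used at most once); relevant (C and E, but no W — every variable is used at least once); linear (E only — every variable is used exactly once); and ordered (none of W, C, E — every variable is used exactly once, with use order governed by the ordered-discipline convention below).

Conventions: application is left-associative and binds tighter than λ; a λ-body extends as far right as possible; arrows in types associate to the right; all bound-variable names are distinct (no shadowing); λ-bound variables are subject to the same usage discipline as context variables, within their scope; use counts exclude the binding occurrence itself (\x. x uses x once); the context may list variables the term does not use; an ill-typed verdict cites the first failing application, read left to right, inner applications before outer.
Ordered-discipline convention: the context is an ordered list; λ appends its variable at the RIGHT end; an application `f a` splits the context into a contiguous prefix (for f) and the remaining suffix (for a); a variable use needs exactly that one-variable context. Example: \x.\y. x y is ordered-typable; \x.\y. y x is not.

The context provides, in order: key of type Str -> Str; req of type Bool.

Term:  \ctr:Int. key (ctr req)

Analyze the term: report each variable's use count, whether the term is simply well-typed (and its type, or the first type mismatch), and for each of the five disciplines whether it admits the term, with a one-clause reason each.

counts: key=1; req=1; ctr [bound]=1
uses in reading order: key, ctr, req
typing: ill-typed: non-function type Int applied to an argument
ordered: ✗, not simply typable
linear: ✗, fails simple typing
affine: ✗, a type mismatch blocks all five
relevant: ✗, the type mismatch rejects it
unrestricted: ✗, not simply typable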